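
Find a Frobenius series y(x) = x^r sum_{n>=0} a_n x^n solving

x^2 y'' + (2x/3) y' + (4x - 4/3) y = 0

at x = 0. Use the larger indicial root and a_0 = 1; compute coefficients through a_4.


Write in Frobenius form y'' + (p(x)/x) y' + (q(x)/x^2) y = 0:
  p(x) = 2/3,  q(x) = 4x - 4/3.
Indicial equation: r(r-1) + (2/3) r + (-4/3) = 0 -> roots r_1 = 4/3, r_2 = -1.
Take r = r_1 = 4/3. Let y(x) = x^r sum_{n>=0} a_n x^n with a_0 = 1.
Substitute y = x^r sum a_n x^n and match x^{r+n}. The recurrence is
  D(n) a_n + 4 a_{n-1} = 0,  where D(n) = (r+n)(r+n-1) + (2/3)(r+n) + (-4/3).
  a_n = -4 / D(n) * a_{n-1}.
Since the indicial polynomial factors as (r - r_1)(r - r_2), D(n) = (r_1 + n - r_1)(r_1 + n - r_2) = n(n + 7/3).
Evaluating step by step (a_0 = 1):
  n = 1: D(1) = 1(1 + 7/3) = 10/3; numerator = -4(1) = -4; a_1 = (-4)/(10/3) = -6/5
  n = 2: D(2) = 2(2 + 7/3) = 26/3; numerator = -4(-6/5) = 24/5; a_2 = (24/5)/(26/3) = 36/65
  n = 3: D(3) = 3(3 + 7/3) = 16; numerator = -4(36/65) = -144/65; a_3 = (-144/65)/(16) = -9/65
  n = 4: D(4) = 4(4 + 7/3) = 76/3; numerator = -4(-9/65) = 36/65; a_4 = (36/65)/(76/3) = 27/1235

r = 4/3; a_0 = 1; a_1 = -6/5; a_2 = 36/65; a_3 = -9/65; a_4 = 27/1235


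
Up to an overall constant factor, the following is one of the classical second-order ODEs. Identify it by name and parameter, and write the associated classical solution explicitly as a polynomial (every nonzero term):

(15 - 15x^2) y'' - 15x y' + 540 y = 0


All three coefficients share the factor 15; dividing through by 15 gives  (1 - x^2) y'' - x y' + 36 y = 0.
This matches the Chebyshev equation (1 - x^2) y'' - x y' + n^2 y = 0 (note the -x y' term, not -2x y') with n^2 = 36, so n = 6; the polynomial solution is T_6(x).
With y = sum_k a_k x^k, matching x^k gives (k+2)(k+1) a_{k+2} = (k^2 - n^2) a_k = (k - 6)(k + 6) a_k. The right side vanishes at k = 6, so the series with the parity of 6 terminates at degree 6.
Standard normalization: leading coefficient of T_n is 2^(n-1), so a_6 = 2^5 = 32. Work downward with a_k = (k+1)(k+2) a_{k+2} / ((k - 6)(k + 6)):
  a_4 = (5)(6)(32) / ((4 - 6)(4 + 6)) = 960/(-20) = -48
  a_2 = (3)(4)(-48) / ((2 - 6)(2 + 6)) = -576/(-32) = 18
  a_0 = (1)(2)(18) / ((0 - 6)(0 + 6)) = 36/(-36) = -1
Hence T_6(x) = 32 x^6 - 48 x^4 + 18 x^2 - 1.

T_6(x); series = 32 x^6 - 48 x^4 + 18 x^2 - 1


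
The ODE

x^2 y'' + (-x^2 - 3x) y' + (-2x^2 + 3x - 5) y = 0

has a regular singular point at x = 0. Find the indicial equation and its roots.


Divide by x^2 to reach normal form y'' + P_1(x) y' + P_2(x) y = 0 with P_1(x) = -1 - 3/x and P_2(x) = -2 + 3/x - 5/x^2.
x = 0 is a singular point because the y'-coefficient -1 - 3/x has a pole at x = 0 and the y-coefficient -2 + 3/x - 5/x^2 has a pole at x = 0.
It is a regular singular point because x P_1(x) = p(x) = -x - 3 and x^2 P_2(x) = q(x) = -2x^2 + 3x - 5 are polynomials, hence analytic at x = 0.
p(0) = -3,  q(0) = -5.
Indicial equation: r(r-1) + p(0) r + q(0) = 0, i.e. r^2 + (p(0) - 1) r + q(0) = 0, i.e. r^2 - 4 r - 5 = 0.
Discriminant: (-4)^2 - 4(-5) = 36, so r = (4 ± 6)/2.
Solving: r_1 = 5, r_2 = -1.

indicial: r^2 - 4 r - 5 = 0; roots r_1 = 5, r_2 = -1


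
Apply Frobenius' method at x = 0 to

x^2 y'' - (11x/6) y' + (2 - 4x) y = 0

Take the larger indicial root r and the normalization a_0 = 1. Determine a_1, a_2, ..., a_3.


Write in Frobenius form y'' + (p(x)/x) y' + (q(x)/x^2) y = 0:
  p(x) = -11/6,  q(x) = 2 - 4x.
Indicial equation: r(r-1) + (-11/6) r + (2) = 0 -> roots r_1 = 3/2, r_2 = 4/3.
Take r = r_1 = 3/2. Let y(x) = x^r sum_{n>=0} a_n x^n with a_0 = 1.
Substitute y = x^r sum a_n x^n and match x^{r+n}. The recurrence is
  D(n) a_n - 4 a_{n-1} = 0,  where D(n) = (r+n)(r+n-1) + (-11/6)(r+n) + (2).
  a_n = 4 / D(n) * a_{n-1}.
Since the indicial polynomial factors as (r - r_1)(r - r_2), D(n) = (r_1 + n - r_1)(r_1 + n - r_2) = n(n + 1/6).
Evaluating step by step (a_0 = 1):
  n = 1: D(1) = 1(1 + 1/6) = 7/6; numerator = 4(1) = 4; a_1 = (4)/(7/6) = 24/7
  n = 2: D(2) = 2(2 + 1/6) = 13/3; numerator = 4(24/7) = 96/7; a_2 = (96/7)/(13/3) = 288/91
  n = 3: D(3) = 3(3 + 1/6) = 19/2; numerator = 4(288/91) = 1152/91; a_3 = (1152/91)/(19/2) = 2304/1729

r = 3/2; a_0 = 1; a_1 = 24/7; a_2 = 288/91; a_3 = 2304/1729


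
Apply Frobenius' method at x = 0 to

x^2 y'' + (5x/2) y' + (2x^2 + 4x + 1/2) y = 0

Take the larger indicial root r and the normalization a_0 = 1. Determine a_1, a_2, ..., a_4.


Write in Frobenius form y'' + (p(x)/x) y' + (q(x)/x^2) y = 0:
  p(x) = 5/2,  q(x) = 2x^2 + 4x + 1/2.
Indicial equation: r(r-1) + (5/2) r + (1/2) = 0 -> roots r_1 = -1/2, r_2 = -1.
Take r = r_1 = -1/2. Let y(x) = x^r sum_{n>=0} a_n x^n with a_0 = 1.
Substitute y = x^r sum a_n x^n and match x^{r+n}. The recurrence is
  D(n) a_n + 4 a_{n-1} + 2 a_{n-2} = 0,  where D(n) = (r+n)(r+n-1) + (5/2)(r+n) + (1/2).
  a_n = [-4 a_{n-1} - 2 a_{n-2}] / D(n).
Since the indicial polynomial factors as (r - r_1)(r - r_2), D(n) = (r_1 + n - r_1)(r_1 + n - r_2) = n(n + 1/2).
Evaluating step by step (a_0 = 1):
  n = 1: D(1) = 1(1 + 1/2) = 3/2; numerator = -4(1) = -4; a_1 = (-4)/(3/2) = -8/3
  n = 2: D(2) = 2(2 + 1/2) = 5; numerator = -4(-8/3) - 2(1) = 26/3; a_2 = (26/3)/(5) = 26/15
  n = 3: D(3) = 3(3 + 1/2) = 21/2; numerator = -4(26/15) - 2(-8/3) = -8/5; a_3 = (-8/5)/(21/2) = -16/105
  n = 4: D(4) = 4(4 + 1/2) = 18; numerator = -4(-16/105) - 2(26/15) = -20/7; a_4 = (-20/7)/(18) = -10/63

r = -1/2; a_0 = 1; a_1 = -8/3; a_2 = 26/15; a_3 = -16/105; a_4 = -10/63


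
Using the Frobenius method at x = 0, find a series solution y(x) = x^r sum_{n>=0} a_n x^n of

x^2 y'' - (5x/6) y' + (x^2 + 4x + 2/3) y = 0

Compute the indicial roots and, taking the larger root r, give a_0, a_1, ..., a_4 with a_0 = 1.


Write in Frobenius form y'' + (p(x)/x) y' + (q(x)/x^2) y = 0:
  p(x) = -5/6,  q(x) = x^2 + 4x + 2/3.
Indicial equation: r(r-1) + (-5/6) r + (2/3) = 0 -> roots r_1 = 4/3, r_2 = 1/2.
Take r = r_1 = 4/3. Let y(x) = x^r sum_{n>=0} a_n x^n with a_0 = 1.
Substitute y = x^r sum a_n x^n and match x^{r+n}. The recurrence is
  D(n) a_n + 4 a_{n-1} + 1 a_{n-2} = 0,  where D(n) = (r+n)(r+n-1) + (-5/6)(r+n) + (2/3).
  a_n = [-4 a_{n-1} - 1 a_{n-2}] / D(n).
Since the indicial polynomial factors as (r - r_1)(r - r_2), D(n) = (r_1 + n - r_1)(r_1 + n - r_2) = n(n + 5/6).
Evaluating step by step (a_0 = 1):
  n = 1: D(1) = 1(1 + 5/6) = 11/6; numerator = -4(1) = -4; a_1 = (-4)/(11/6) = -24/11
  n = 2: D(2) = 2(2 + 5/6) = 17/3; numerator = -4(-24/11) - 1(1) = 85/11; a_2 = (85/11)/(17/3) = 15/11
  n = 3: D(3) = 3(3 + 5/6) = 23/2; numerator = -4(15/11) - 1(-24/11) = -36/11; a_3 = (-36/11)/(23/2) = -72/253
  n = 4: D(4) = 4(4 + 5/6) = 58/3; numerator = -4(-72/253) - 1(15/11) = -57/253; a_4 = (-57/253)/(58/3) = -171/14674

r = 4/3; a_0 = 1; a_1 = -24/11; a_2 = 15/11; a_3 = -72/253; a_4 = -171/14674


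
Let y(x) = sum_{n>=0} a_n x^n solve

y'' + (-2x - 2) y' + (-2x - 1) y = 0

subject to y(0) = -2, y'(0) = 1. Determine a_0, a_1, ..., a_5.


Ansatz: y(x) = sum_{n>=0} a_n x^n, so y'(x) = sum_{n>=1} n a_n x^(n-1) and y''(x) = sum_{n>=2} n(n-1) a_n x^(n-2).
Substitute into P(x) y'' + Q(x) y' + R(x) y = 0 with P(x) = 1, Q(x) = -2x - 2, R(x) = -2x - 1, and match powers of x.
Initial conditions: a_0 = -2, a_1 = 1.
Setting the coefficient of each power of x to zero and solving order by order (substituting the coefficients already found):
  x^0: 2 a_2 - 2 a_1 - a_0 = 0  ->  2 a_2 = 2 a_1 + a_0 = 0  ->  a_2 = 0
  x^1: 6 a_3 - 4 a_2 - 3 a_1 - 2 a_0 = 0  ->  6 a_3 = 4 a_2 + 3 a_1 + 2 a_0 = -1  ->  a_3 = -1/6
  x^2: 12 a_4 - 6 a_3 - 5 a_2 - 2 a_1 = 0  ->  12 a_4 = 6 a_3 + 5 a_2 + 2 a_1 = 1  ->  a_4 = 1/12
  x^3: 20 a_5 - 8 a_4 - 7 a_3 - 2 a_2 = 0  ->  20 a_5 = 8 a_4 + 7 a_3 + 2 a_2 = -1/2  ->  a_5 = -1/40
Truncated series: y(x) = -2 + x - (1/6) x^3 + (1/12) x^4 - (1/40) x^5 + O(x^6).

a_0 = -2; a_1 = 1; a_2 = 0; a_3 = -1/6; a_4 = 1/12; a_5 = -1/40


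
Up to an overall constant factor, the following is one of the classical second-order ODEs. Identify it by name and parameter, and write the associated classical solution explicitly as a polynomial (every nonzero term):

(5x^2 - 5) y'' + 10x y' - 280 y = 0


All three coefficients share the factor -5; dividing through by -5 gives  (1 - x^2) y'' - 2x y' + 56 y = 0.
This matches the Legendre equation (1 - x^2) y'' - 2x y' + n(n+1) y = 0 (note the -2x y' term) with n(n+1) = 56, so n = 7; the polynomial solution is P_7(x).
With y = sum_k a_k x^k, matching x^k gives (k+2)(k+1) a_{k+2} = [k(k+1) - n(n+1)] a_k = (k - 7)(k + 8) a_k. The right side vanishes at k = 7, so the series with the parity of 7 terminates at degree 7.
Standard normalization (P_n(1) = 1): leading coefficient (2n)!/(2^n (n!)^2) = 87178291200/(128*25401600) = 429/16, so a_7 = 429/16. Work downward with a_k = (k+1)(k+2) a_{k+2} / ((k - 7)(k + 8)):
  a_5 = (6)(7)(429/16) / ((5 - 7)(5 + 8)) = (9009/8)/(-26) = -693/16
  a_3 = (4)(5)(-693/16) / ((3 - 7)(3 + 8)) = (-3465/4)/(-44) = 315/16
  a_1 = (2)(3)(315/16) / ((1 - 7)(1 + 8)) = (945/8)/(-54) = -35/16
Hence P_7(x) = 429 x^7/16 - 693 x^5/16 + 315 x^3/16 - 35 x/16.

P_7(x); series = 429 x^7/16 - 693 x^5/16 + 315 x^3/16 - 35 x/16


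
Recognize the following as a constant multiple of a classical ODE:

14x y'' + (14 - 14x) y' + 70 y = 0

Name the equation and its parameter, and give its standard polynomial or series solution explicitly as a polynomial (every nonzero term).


All three coefficients share the factor 14; dividing through by 14 gives  x y'' + (1 - x) y' + 5 y = 0.
This matches the Laguerre equation x y'' + (1 - x) y' + n y = 0 with n = 5; the polynomial solution is L_5(x).
With y = sum_k a_k x^k, matching x^k gives (k+1)k a_{k+1} + (k+1) a_{k+1} - k a_k + n a_k = 0, i.e. (k+1)^2 a_{k+1} = (k - n) a_k = (k - 5) a_k. The right side vanishes at k = 5, so the series terminates at degree 5.
Standard normalization L_n(0) = 1 gives a_0 = 1. Work upward with a_{k+1} = (k - 5) a_k / (k+1)^2:
  a_1 = (0 - 5)(1) / 1^2 = -5/1 = -5
  a_2 = (1 - 5)(-5) / 2^2 = 20/4 = 5
  a_3 = (2 - 5)(5) / 3^2 = -15/9 = -5/3
  a_4 = (3 - 5)(-5/3) / 4^2 = (10/3)/16 = 5/24
  a_5 = (4 - 5)(5/24) / 5^2 = (-5/24)/25 = -1/120
Hence L_5(x) = -x^5/120 + 5 x^4/24 - 5 x^3/3 + 5 x^2 - 5 x + 1.

L_5(x); series = -x^5/120 + 5 x^4/24 - 5 x^3/3 + 5 x^2 - 5 x + 1


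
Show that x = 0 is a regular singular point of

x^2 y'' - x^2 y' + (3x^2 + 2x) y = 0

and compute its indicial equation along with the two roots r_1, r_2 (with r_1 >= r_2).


Divide by x^2 to reach normal form y'' + P_1(x) y' + P_2(x) y = 0 with P_1(x) = -1 and P_2(x) = 3 + 2/x.
x = 0 is a singular point because the y-coefficient 3 + 2/x has a pole at x = 0.
It is a regular singular point because x P_1(x) = p(x) = -x and x^2 P_2(x) = q(x) = 3x^2 + 2x are polynomials, hence analytic at x = 0.
p(0) = 0,  q(0) = 0.
Indicial equation: r(r-1) + p(0) r + q(0) = 0, i.e. r^2 + (p(0) - 1) r + q(0) = 0, i.e. r^2 - 1 r = 0.
Discriminant: (-1)^2 - 4(0) = 1, so r = (1 ± 1)/2.
Solving: r_1 = 1, r_2 = 0.

indicial: r^2 - 1 r = 0; roots r_1 = 1, r_2 = 0


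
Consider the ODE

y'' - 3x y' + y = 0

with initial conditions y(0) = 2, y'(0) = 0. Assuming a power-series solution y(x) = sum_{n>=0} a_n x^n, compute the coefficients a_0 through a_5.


Ansatz: y(x) = sum_{n>=0} a_n x^n, so y'(x) = sum_{n>=1} n a_n x^(n-1) and y''(x) = sum_{n>=2} n(n-1) a_n x^(n-2).
Substitute into P(x) y'' + Q(x) y' + R(x) y = 0 with P(x) = 1, Q(x) = -3x, R(x) = 1, and match powers of x.
Initial conditions: a_0 = 2, a_1 = 0.
Setting the coefficient of each power of x to zero and solving order by order (substituting the coefficients already found):
  x^0: 2 a_2 + a_0 = 0  ->  2 a_2 = -a_0 = -2  ->  a_2 = -1
  x^1: 6 a_3 - 2 a_1 = 0  ->  6 a_3 = 2 a_1 = 0  ->  a_3 = 0
  x^2: 12 a_4 - 5 a_2 = 0  ->  12 a_4 = 5 a_2 = -5  ->  a_4 = -5/12
  x^3: 20 a_5 - 8 a_3 = 0  ->  20 a_5 = 8 a_3 = 0  ->  a_5 = 0
Truncated series: y(x) = 2 - x^2 - (5/12) x^4 + O(x^6).

a_0 = 2; a_1 = 0; a_2 = -1; a_3 = 0; a_4 = -5/12; a_5 = 0


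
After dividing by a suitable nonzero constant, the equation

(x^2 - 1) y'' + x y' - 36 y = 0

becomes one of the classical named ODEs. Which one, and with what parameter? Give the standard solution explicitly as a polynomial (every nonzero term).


All three coefficients share the factor -1; dividing through by -1 gives  (1 - x^2) y'' - x y' + 36 y = 0.
This matches the Chebyshev equation (1 - x^2) y'' - x y' + n^2 y = 0 (note the -x y' term, not -2x y') with n^2 = 36, so n = 6; the polynomial solution is T_6(x).
With y = sum_k a_k x^k, matching x^k gives (k+2)(k+1) a_{k+2} = (k^2 - n^2) a_k = (k - 6)(k + 6) a_k. The right side vanishes at k = 6, so the series with the parity of 6 terminates at degree 6.
Standard normalization: leading coefficient of T_n is 2^(n-1), so a_6 = 2^5 = 32. Work downward with a_k = (k+1)(k+2) a_{k+2} / ((k - 6)(k + 6)):
  a_4 = (5)(6)(32) / ((4 - 6)(4 + 6)) = 960/(-20) = -48
  a_2 = (3)(4)(-48) / ((2 - 6)(2 + 6)) = -576/(-32) = 18
  a_0 = (1)(2)(18) / ((0 - 6)(0 + 6)) = 36/(-36) = -1
Hence T_6(x) = 32 x^6 - 48 x^4 + 18 x^2 - 1.

T_6(x); series = 32 x^6 - 48 x^4 + 18 x^2 - 1


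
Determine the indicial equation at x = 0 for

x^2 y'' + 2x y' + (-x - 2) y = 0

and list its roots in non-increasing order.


Divide by x^2 to reach normal form y'' + P_1(x) y' + P_2(x) y = 0 with P_1(x) = 2/x and P_2(x) = -1/x - 2/x^2.
x = 0 is a singular point because the y'-coefficient 2/x has a pole at x = 0 and the y-coefficient -1/x - 2/x^2 has a pole at x = 0.
It is a regular singular point because x P_1(x) = p(x) = 2 and x^2 P_2(x) = q(x) = -x - 2 are polynomials, hence analytic at x = 0.
p(0) = 2,  q(0) = -2.
Indicial equation: r(r-1) + p(0) r + q(0) = 0, i.e. r^2 + (p(0) - 1) r + q(0) = 0, i.e. r^2 + 1 r - 2 = 0.
Discriminant: (1)^2 - 4(-2) = 9, so r = (-1 ± 3)/2.
Solving: r_1 = 1, r_2 = -2.

indicial: r^2 + 1 r - 2 = 0; roots r_1 = 1, r_2 = -2


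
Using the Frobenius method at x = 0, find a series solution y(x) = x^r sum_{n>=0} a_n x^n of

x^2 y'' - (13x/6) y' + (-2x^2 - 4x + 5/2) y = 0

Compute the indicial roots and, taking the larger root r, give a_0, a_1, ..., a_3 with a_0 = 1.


Write in Frobenius form y'' + (p(x)/x) y' + (q(x)/x^2) y = 0:
  p(x) = -13/6,  q(x) = -2x^2 - 4x + 5/2.
Indicial equation: r(r-1) + (-13/6) r + (5/2) = 0 -> roots r_1 = 5/3, r_2 = 3/2.
Take r = r_1 = 5/3. Let y(x) = x^r sum_{n>=0} a_n x^n with a_0 = 1.
Substitute y = x^r sum a_n x^n and match x^{r+n}. The recurrence is
  D(n) a_n - 4 a_{n-1} - 2 a_{n-2} = 0,  where D(n) = (r+n)(r+n-1) + (-13/6)(r+n) + (5/2).
  a_n = [4 a_{n-1} + 2 a_{n-2}] / D(n).
Since the indicial polynomial factors as (r - r_1)(r - r_2), D(n) = (r_1 + n - r_1)(r_1 + n - r_2) = n(n + 1/6).
Evaluating step by step (a_0 = 1):
  n = 1: D(1) = 1(1 + 1/6) = 7/6; numerator = 4(1) = 4; a_1 = (4)/(7/6) = 24/7
  n = 2: D(2) = 2(2 + 1/6) = 13/3; numerator = 4(24/7) + 2(1) = 110/7; a_2 = (110/7)/(13/3) = 330/91
  n = 3: D(3) = 3(3 + 1/6) = 19/2; numerator = 4(330/91) + 2(24/7) = 1944/91; a_3 = (1944/91)/(19/2) = 3888/1729

r = 5/3; a_0 = 1; a_1 = 24/7; a_2 = 330/91; a_3 = 3888/1729


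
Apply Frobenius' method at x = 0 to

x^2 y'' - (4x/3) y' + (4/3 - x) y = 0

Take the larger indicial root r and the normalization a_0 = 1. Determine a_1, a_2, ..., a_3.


Write in Frobenius form y'' + (p(x)/x) y' + (q(x)/x^2) y = 0:
  p(x) = -4/3,  q(x) = 4/3 - x.
Indicial equation: r(r-1) + (-4/3) r + (4/3) = 0 -> roots r_1 = 4/3, r_2 = 1.
Take r = r_1 = 4/3. Let y(x) = x^r sum_{n>=0} a_n x^n with a_0 = 1.
Substitute y = x^r sum a_n x^n and match x^{r+n}. The recurrence is
  D(n) a_n - 1 a_{n-1} = 0,  where D(n) = (r+n)(r+n-1) + (-4/3)(r+n) + (4/3).
  a_n = 1 / D(n) * a_{n-1}.
Since the indicial polynomial factors as (r - r_1)(r - r_2), D(n) = (r_1 + n - r_1)(r_1 + n - r_2) = n(n + 1/3).
Evaluating step by step (a_0 = 1):
  n = 1: D(1) = 1(1 + 1/3) = 4/3; numerator = 1(1) = 1; a_1 = (1)/(4/3) = 3/4
  n = 2: D(2) = 2(2 + 1/3) = 14/3; numerator = 1(3/4) = 3/4; a_2 = (3/4)/(14/3) = 9/56
  n = 3: D(3) = 3(3 + 1/3) = 10; numerator = 1(9/56) = 9/56; a_3 = (9/56)/(10) = 9/560

r = 4/3; a_0 = 1; a_1 = 3/4; a_2 = 9/56; a_3 = 9/560


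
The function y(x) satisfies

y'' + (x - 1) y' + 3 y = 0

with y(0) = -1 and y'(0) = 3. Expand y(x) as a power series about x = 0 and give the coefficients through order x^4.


Ansatz: y(x) = sum_{n>=0} a_n x^n, so y'(x) = sum_{n>=1} n a_n x^(n-1) and y''(x) = sum_{n>=2} n(n-1) a_n x^(n-2).
Substitute into P(x) y'' + Q(x) y' + R(x) y = 0 with P(x) = 1, Q(x) = x - 1, R(x) = 3, and match powers of x.
Initial conditions: a_0 = -1, a_1 = 3.
Setting the coefficient of each power of x to zero and solving order by order (substituting the coefficients already found):
  x^0: 2 a_2 - a_1 + 3 a_0 = 0  ->  2 a_2 = a_1 - 3 a_0 = 6  ->  a_2 = 3
  x^1: 6 a_3 - 2 a_2 + 4 a_1 = 0  ->  6 a_3 = 2 a_2 - 4 a_1 = -6  ->  a_3 = -1
  x^2: 12 a_4 - 3 a_3 + 5 a_2 = 0  ->  12 a_4 = 3 a_3 - 5 a_2 = -18  ->  a_4 = -3/2
Truncated series: y(x) = -1 + 3 x + 3 x^2 - x^3 - (3/2) x^4 + O(x^5).

a_0 = -1; a_1 = 3; a_2 = 3; a_3 = -1; a_4 = -3/2


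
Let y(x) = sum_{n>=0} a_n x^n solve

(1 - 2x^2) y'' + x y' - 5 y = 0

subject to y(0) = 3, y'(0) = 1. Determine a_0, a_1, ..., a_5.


Ansatz: y(x) = sum_{n>=0} a_n x^n, so y'(x) = sum_{n>=1} n a_n x^(n-1) and y''(x) = sum_{n>=2} n(n-1) a_n x^(n-2).
Substitute into P(x) y'' + Q(x) y' + R(x) y = 0 with P(x) = 1 - 2x^2, Q(x) = x, R(x) = -5, and match powers of x.
Initial conditions: a_0 = 3, a_1 = 1.
Setting the coefficient of each power of x to zero and solving order by order (substituting the coefficients already found):
  x^0: 2 a_2 - 5 a_0 = 0  ->  2 a_2 = 5 a_0 = 15  ->  a_2 = 15/2
  x^1: 6 a_3 - 4 a_1 = 0  ->  6 a_3 = 4 a_1 = 4  ->  a_3 = 2/3
  x^2: 12 a_4 - 7 a_2 = 0  ->  12 a_4 = 7 a_2 = 105/2  ->  a_4 = 35/8
  x^3: 20 a_5 - 14 a_3 = 0  ->  20 a_5 = 14 a_3 = 28/3  ->  a_5 = 7/15
Truncated series: y(x) = 3 + x + (15/2) x^2 + (2/3) x^3 + (35/8) x^4 + (7/15) x^5 + O(x^6).

a_0 = 3; a_1 = 1; a_2 = 15/2; a_3 = 2/3; a_4 = 35/8; a_5 = 7/15


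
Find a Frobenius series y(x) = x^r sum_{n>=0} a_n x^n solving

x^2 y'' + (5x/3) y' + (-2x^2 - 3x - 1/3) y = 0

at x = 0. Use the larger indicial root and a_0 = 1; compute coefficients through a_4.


Write in Frobenius form y'' + (p(x)/x) y' + (q(x)/x^2) y = 0:
  p(x) = 5/3,  q(x) = -2x^2 - 3x - 1/3.
Indicial equation: r(r-1) + (5/3) r + (-1/3) = 0 -> roots r_1 = 1/3, r_2 = -1.
Take r = r_1 = 1/3. Let y(x) = x^r sum_{n>=0} a_n x^n with a_0 = 1.
Substitute y = x^r sum a_n x^n and match x^{r+n}. The recurrence is
  D(n) a_n - 3 a_{n-1} - 2 a_{n-2} = 0,  where D(n) = (r+n)(r+n-1) + (5/3)(r+n) + (-1/3).
  a_n = [3 a_{n-1} + 2 a_{n-2}] / D(n).
Since the indicial polynomial factors as (r - r_1)(r - r_2), D(n) = (r_1 + n - r_1)(r_1 + n - r_2) = n(n + 4/3).
Evaluating step by step (a_0 = 1):
  n = 1: D(1) = 1(1 + 4/3) = 7/3; numerator = 3(1) = 3; a_1 = (3)/(7/3) = 9/7
  n = 2: D(2) = 2(2 + 4/3) = 20/3; numerator = 3(9/7) + 2(1) = 41/7; a_2 = (41/7)/(20/3) = 123/140
  n = 3: D(3) = 3(3 + 4/3) = 13; numerator = 3(123/140) + 2(9/7) = 729/140; a_3 = (729/140)/(13) = 729/1820
  n = 4: D(4) = 4(4 + 4/3) = 64/3; numerator = 3(729/1820) + 2(123/140) = 1077/364; a_4 = (1077/364)/(64/3) = 3231/23296

r = 1/3; a_0 = 1; a_1 = 9/7; a_2 = 123/140; a_3 = 729/1820; a_4 = 3231/23296


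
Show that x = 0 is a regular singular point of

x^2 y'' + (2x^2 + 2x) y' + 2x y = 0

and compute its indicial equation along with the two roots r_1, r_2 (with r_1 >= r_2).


Divide by x^2 to reach normal form y'' + P_1(x) y' + P_2(x) y = 0 with P_1(x) = 2 + 2/x and P_2(x) = 2/x.
x = 0 is a singular point because the y'-coefficient 2 + 2/x has a pole at x = 0 and the y-coefficient 2/x has a pole at x = 0.
It is a regular singular point because x P_1(x) = p(x) = 2x + 2 and x^2 P_2(x) = q(x) = 2x are polynomials, hence analytic at x = 0.
p(0) = 2,  q(0) = 0.
Indicial equation: r(r-1) + p(0) r + q(0) = 0, i.e. r^2 + (p(0) - 1) r + q(0) = 0, i.e. r^2 + 1 r = 0.
Discriminant: (1)^2 - 4(0) = 1, so r = (-1 ± 1)/2.
Solving: r_1 = 0, r_2 = -1.

indicial: r^2 + 1 r = 0; roots r_1 = 0, r_2 = -1


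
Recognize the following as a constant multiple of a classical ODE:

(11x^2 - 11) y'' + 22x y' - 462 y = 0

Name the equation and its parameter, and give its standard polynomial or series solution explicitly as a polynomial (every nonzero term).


All three coefficients share the factor -11; dividing through by -11 gives  (1 - x^2) y'' - 2x y' + 42 y = 0.
This matches the Legendre equation (1 - x^2) y'' - 2x y' + n(n+1) y = 0 (note the -2x y' term) with n(n+1) = 42, so n = 6; the polynomial solution is P_6(x).
With y = sum_k a_k x^k, matching x^k gives (k+2)(k+1) a_{k+2} = [k(k+1) - n(n+1)] a_k = (k - 6)(k + 7) a_k. The right side vanishes at k = 6, so the series with the parity of 6 terminates at degree 6.
Standard normalization (P_n(1) = 1): leading coefficient (2n)!/(2^n (n!)^2) = 479001600/(64*518400) = 231/16, so a_6 = 231/16. Work downward with a_k = (k+1)(k+2) a_{k+2} / ((k - 6)(k + 7)):
  a_4 = (5)(6)(231/16) / ((4 - 6)(4 + 7)) = (3465/8)/(-22) = -315/16
  a_2 = (3)(4)(-315/16) / ((2 - 6)(2 + 7)) = (-945/4)/(-36) = 105/16
  a_0 = (1)(2)(105/16) / ((0 - 6)(0 + 7)) = (105/8)/(-42) = -5/16
Hence P_6(x) = 231 x^6/16 - 315 x^4/16 + 105 x^2/16 - 5/16.

P_6(x); series = 231 x^6/16 - 315 x^4/16 + 105 x^2/16 - 5/16


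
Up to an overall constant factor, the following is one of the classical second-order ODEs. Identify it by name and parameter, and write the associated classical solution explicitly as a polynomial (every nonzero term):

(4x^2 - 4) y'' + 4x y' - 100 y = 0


All three coefficients share the factor -4; dividing through by -4 gives  (1 - x^2) y'' - x y' + 25 y = 0.
This matches the Chebyshev equation (1 - x^2) y'' - x y' + n^2 y = 0 (note the -x y' term, not -2x y') with n^2 = 25, so n = 5; the polynomial solution is T_5(x).
With y = sum_k a_k x^k, matching x^k gives (k+2)(k+1) a_{k+2} = (k^2 - n^2) a_k = (k - 5)(k + 5) a_k. The right side vanishes at k = 5, so the series with the parity of 5 terminates at degree 5.
Standard normalization: leading coefficient of T_n is 2^(n-1), so a_5 = 2^4 = 16. Work downward with a_k = (k+1)(k+2) a_{k+2} / ((k - 5)(k + 5)):
  a_3 = (4)(5)(16) / ((3 - 5)(3 + 5)) = 320/(-16) = -20
  a_1 = (2)(3)(-20) / ((1 - 5)(1 + 5)) = -120/(-24) = 5
Hence T_5(x) = 16 x^5 - 20 x^3 + 5 x.

T_5(x); series = 16 x^5 - 20 x^3 + 5 x


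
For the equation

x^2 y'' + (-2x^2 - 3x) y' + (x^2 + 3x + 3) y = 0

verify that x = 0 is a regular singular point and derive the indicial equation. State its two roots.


Divide by x^2 to reach normal form y'' + P_1(x) y' + P_2(x) y = 0 with P_1(x) = -2 - 3/x and P_2(x) = 1 + 3/x + 3/x^2.
x = 0 is a singular point because the y'-coefficient -2 - 3/x has a pole at x = 0 and the y-coefficient 1 + 3/x + 3/x^2 has a pole at x = 0.
It is a regular singular point because x P_1(x) = p(x) = -2x - 3 and x^2 P_2(x) = q(x) = x^2 + 3x + 3 are polynomials, hence analytic at x = 0.
p(0) = -3,  q(0) = 3.
Indicial equation: r(r-1) + p(0) r + q(0) = 0, i.e. r^2 + (p(0) - 1) r + q(0) = 0, i.e. r^2 - 4 r + 3 = 0.
Discriminant: (-4)^2 - 4(3) = 4, so r = (4 ± 2)/2.
Solving: r_1 = 3, r_2 = 1.

indicial: r^2 - 4 r + 3 = 0; roots r_1 = 3, r_2 = 1


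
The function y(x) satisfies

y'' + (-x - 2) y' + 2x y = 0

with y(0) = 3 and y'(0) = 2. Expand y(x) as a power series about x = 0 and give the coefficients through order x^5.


Ansatz: y(x) = sum_{n>=0} a_n x^n, so y'(x) = sum_{n>=1} n a_n x^(n-1) and y''(x) = sum_{n>=2} n(n-1) a_n x^(n-2).
Substitute into P(x) y'' + Q(x) y' + R(x) y = 0 with P(x) = 1, Q(x) = -x - 2, R(x) = 2x, and match powers of x.
Initial conditions: a_0 = 3, a_1 = 2.
Setting the coefficient of each power of x to zero and solving order by order (substituting the coefficients already found):
  x^0: 2 a_2 - 2 a_1 = 0  ->  2 a_2 = 2 a_1 = 4  ->  a_2 = 2
  x^1: 6 a_3 - 4 a_2 - a_1 + 2 a_0 = 0  ->  6 a_3 = 4 a_2 + a_1 - 2 a_0 = 4  ->  a_3 = 2/3
  x^2: 12 a_4 - 6 a_3 - 2 a_2 + 2 a_1 = 0  ->  12 a_4 = 6 a_3 + 2 a_2 - 2 a_1 = 4  ->  a_4 = 1/3
  x^3: 20 a_5 - 8 a_4 - 3 a_3 + 2 a_2 = 0  ->  20 a_5 = 8 a_4 + 3 a_3 - 2 a_2 = 2/3  ->  a_5 = 1/30
Truncated series: y(x) = 3 + 2 x + 2 x^2 + (2/3) x^3 + (1/3) x^4 + (1/30) x^5 + O(x^6).

a_0 = 3; a_1 = 2; a_2 = 2; a_3 = 2/3; a_4 = 1/3; a_5 = 1/30


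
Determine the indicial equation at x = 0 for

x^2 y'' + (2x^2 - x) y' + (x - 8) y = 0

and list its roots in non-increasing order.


Divide by x^2 to reach normal form y'' + P_1(x) y' + P_2(x) y = 0 with P_1(x) = 2 - 1/x and P_2(x) = 1/x - 8/x^2.
x = 0 is a singular point because the y'-coefficient 2 - 1/x has a pole at x = 0 and the y-coefficient 1/x - 8/x^2 has a pole at x = 0.
It is a regular singular point because x P_1(x) = p(x) = 2x - 1 and x^2 P_2(x) = q(x) = x - 8 are polynomials, hence analytic at x = 0.
p(0) = -1,  q(0) = -8.
Indicial equation: r(r-1) + p(0) r + q(0) = 0, i.e. r^2 + (p(0) - 1) r + q(0) = 0, i.e. r^2 - 2 r - 8 = 0.
Discriminant: (-2)^2 - 4(-8) = 36, so r = (2 ± 6)/2.
Solving: r_1 = 4, r_2 = -2.

indicial: r^2 - 2 r - 8 = 0; roots r_1 = 4, r_2 = -2


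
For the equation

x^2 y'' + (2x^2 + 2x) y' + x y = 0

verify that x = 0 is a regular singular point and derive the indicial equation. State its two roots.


Divide by x^2 to reach normal form y'' + P_1(x) y' + P_2(x) y = 0 with P_1(x) = 2 + 2/x and P_2(x) = 1/x.
x = 0 is a singular point because the y'-coefficient 2 + 2/x has a pole at x = 0 and the y-coefficient 1/x has a pole at x = 0.
It is a regular singular point because x P_1(x) = p(x) = 2x + 2 and x^2 P_2(x) = q(x) = x are polynomials, hence analytic at x = 0.
p(0) = 2,  q(0) = 0.
Indicial equation: r(r-1) + p(0) r + q(0) = 0, i.e. r^2 + (p(0) - 1) r + q(0) = 0, i.e. r^2 + 1 r = 0.
Discriminant: (1)^2 - 4(0) = 1, so r = (-1 ± 1)/2.
Solving: r_1 = 0, r_2 = -1.

indicial: r^2 + 1 r = 0; roots r_1 = 0, r_2 = -1


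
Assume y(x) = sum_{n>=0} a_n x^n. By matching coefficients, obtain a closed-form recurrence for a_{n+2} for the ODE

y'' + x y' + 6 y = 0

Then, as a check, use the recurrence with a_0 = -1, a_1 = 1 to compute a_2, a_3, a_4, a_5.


Substitute y = sum_n a_n x^n.
y''(x) has coefficient (n+2)(n+1) a_{n+2} at x^n;
x y'(x) has coefficient n a_n at x^n (shift);
6 y(x) has coefficient 6 a_n at x^n.
Matching x^n: (n+2)(n+1) a_{n+2} + (n + 6) a_n = 0.
Thus a_{n+2} = (-n - 6) / ((n+1)(n+2)) * a_n.

Check with a_0 = -1, a_1 = 1 (apply the recurrence for n = 0, 1, 2, 3): a_0 = -1, a_1 = 1, a_2 = 3, a_3 = -7/6, a_4 = -2, a_5 = 21/40.

a_(n+2) = (-n - 6) / ((n+1)(n+2)) * a_n; check: a_0 = -1, a_1 = 1, a_2 = 3, a_3 = -7/6, a_4 = -2, a_5 = 21/40


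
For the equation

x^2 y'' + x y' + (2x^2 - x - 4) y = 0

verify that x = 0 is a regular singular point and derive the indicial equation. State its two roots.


Divide by x^2 to reach normal form y'' + P_1(x) y' + P_2(x) y = 0 with P_1(x) = 1/x and P_2(x) = 2 - 1/x - 4/x^2.
x = 0 is a singular point because the y'-coefficient 1/x has a pole at x = 0 and the y-coefficient 2 - 1/x - 4/x^2 has a pole at x = 0.
It is a regular singular point because x P_1(x) = p(x) = 1 and x^2 P_2(x) = q(x) = 2x^2 - x - 4 are polynomials, hence analytic at x = 0.
p(0) = 1,  q(0) = -4.
Indicial equation: r(r-1) + p(0) r + q(0) = 0, i.e. r^2 + (p(0) - 1) r + q(0) = 0, i.e. r^2 - 4 = 0.
Discriminant: (0)^2 - 4(-4) = 16, so r = (0 ± 4)/2.
Solving: r_1 = 2, r_2 = -2.

indicial: r^2 - 4 = 0; roots r_1 = 2, r_2 = -2


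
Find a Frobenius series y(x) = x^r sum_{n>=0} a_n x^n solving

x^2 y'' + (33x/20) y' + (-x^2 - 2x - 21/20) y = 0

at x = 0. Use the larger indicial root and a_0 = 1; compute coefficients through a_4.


Write in Frobenius form y'' + (p(x)/x) y' + (q(x)/x^2) y = 0:
  p(x) = 33/20,  q(x) = -x^2 - 2x - 21/20.
Indicial equation: r(r-1) + (33/20) r + (-21/20) = 0 -> roots r_1 = 3/4, r_2 = -7/5.
Take r = r_1 = 3/4. Let y(x) = x^r sum_{n>=0} a_n x^n with a_0 = 1.
Substitute y = x^r sum a_n x^n and match x^{r+n}. The recurrence is
  D(n) a_n - 2 a_{n-1} - 1 a_{n-2} = 0,  where D(n) = (r+n)(r+n-1) + (33/20)(r+n) + (-21/20).
  a_n = [2 a_{n-1} + 1 a_{n-2}] / D(n).
Since the indicial polynomial factors as (r - r_1)(r - r_2), D(n) = (r_1 + n - r_1)(r_1 + n - r_2) = n(n + 43/20).
Evaluating step by step (a_0 = 1):
  n = 1: D(1) = 1(1 + 43/20) = 63/20; numerator = 2(1) = 2; a_1 = (2)/(63/20) = 40/63
  n = 2: D(2) = 2(2 + 43/20) = 83/10; numerator = 2(40/63) + 1(1) = 143/63; a_2 = (143/63)/(83/10) = 1430/5229
  n = 3: D(3) = 3(3 + 43/20) = 309/20; numerator = 2(1430/5229) + 1(40/63) = 2060/1743; a_3 = (2060/1743)/(309/20) = 400/5229
  n = 4: D(4) = 4(4 + 43/20) = 123/5; numerator = 2(400/5229) + 1(1430/5229) = 2230/5229; a_4 = (2230/5229)/(123/5) = 11150/643167

r = 3/4; a_0 = 1; a_1 = 40/63; a_2 = 1430/5229; a_3 = 400/5229; a_4 = 11150/643167


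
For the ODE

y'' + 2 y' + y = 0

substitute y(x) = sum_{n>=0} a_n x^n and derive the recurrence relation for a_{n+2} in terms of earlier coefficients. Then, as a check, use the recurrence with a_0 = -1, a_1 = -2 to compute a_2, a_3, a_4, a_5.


Substitute y = sum_n a_n x^n.
y''(x) has coefficient (n+2)(n+1) a_{n+2} at x^n;
2 y'(x) has coefficient 2 (n+1) a_{n+1} at x^n;
y(x) has coefficient 1 a_n at x^n.
Matching x^n: (n+2)(n+1) a_{n+2} + 2 (n+1) a_{n+1} + 1 a_n = 0.
Thus a_{n+2} = [-2 (n+1) a_{n+1} - 1 a_n] / ((n+1)(n+2)).

Check with a_0 = -1, a_1 = -2 (apply the recurrence for n = 0, 1, 2, 3): a_0 = -1, a_1 = -2, a_2 = 5/2, a_3 = -4/3, a_4 = 11/24, a_5 = -7/60.

a_(n+2) = [-2 (n+1) a_(n+1) - 1 a_n] / ((n+1)(n+2)); check: a_0 = -1, a_1 = -2, a_2 = 5/2, a_3 = -4/3, a_4 = 11/24, a_5 = -7/60


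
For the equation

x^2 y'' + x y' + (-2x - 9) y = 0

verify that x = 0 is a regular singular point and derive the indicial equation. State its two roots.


Divide by x^2 to reach normal form y'' + P_1(x) y' + P_2(x) y = 0 with P_1(x) = 1/x and P_2(x) = -2/x - 9/x^2.
x = 0 is a singular point because the y'-coefficient 1/x has a pole at x = 0 and the y-coefficient -2/x - 9/x^2 has a pole at x = 0.
It is a regular singular point because x P_1(x) = p(x) = 1 and x^2 P_2(x) = q(x) = -2x - 9 are polynomials, hence analytic at x = 0.
p(0) = 1,  q(0) = -9.
Indicial equation: r(r-1) + p(0) r + q(0) = 0, i.e. r^2 + (p(0) - 1) r + q(0) = 0, i.e. r^2 - 9 = 0.
Discriminant: (0)^2 - 4(-9) = 36, so r = (0 ± 6)/2.
Solving: r_1 = 3, r_2 = -3.

indicial: r^2 - 9 = 0; roots r_1 = 3, r_2 = -3


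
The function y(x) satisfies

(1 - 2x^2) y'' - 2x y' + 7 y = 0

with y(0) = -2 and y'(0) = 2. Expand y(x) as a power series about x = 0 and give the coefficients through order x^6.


Ansatz: y(x) = sum_{n>=0} a_n x^n, so y'(x) = sum_{n>=1} n a_n x^(n-1) and y''(x) = sum_{n>=2} n(n-1) a_n x^(n-2).
Substitute into P(x) y'' + Q(x) y' + R(x) y = 0 with P(x) = 1 - 2x^2, Q(x) = -2x, R(x) = 7, and match powers of x.
Initial conditions: a_0 = -2, a_1 = 2.
Setting the coefficient of each power of x to zero and solving order by order (substituting the coefficients already found):
  x^0: 2 a_2 + 7 a_0 = 0  ->  2 a_2 = -7 a_0 = 14  ->  a_2 = 7
  x^1: 6 a_3 + 5 a_1 = 0  ->  6 a_3 = -5 a_1 = -10  ->  a_3 = -5/3
  x^2: 12 a_4 - a_2 = 0  ->  12 a_4 = a_2 = 7  ->  a_4 = 7/12
  x^3: 20 a_5 - 11 a_3 = 0  ->  20 a_5 = 11 a_3 = -55/3  ->  a_5 = -11/12
  x^4: 30 a_6 - 25 a_4 = 0  ->  30 a_6 = 25 a_4 = 175/12  ->  a_6 = 35/72
Truncated series: y(x) = -2 + 2 x + 7 x^2 - (5/3) x^3 + (7/12) x^4 - (11/12) x^5 + (35/72) x^6 + O(x^7).

a_0 = -2; a_1 = 2; a_2 = 7; a_3 = -5/3; a_4 = 7/12; a_5 = -11/12; a_6 = 35/72


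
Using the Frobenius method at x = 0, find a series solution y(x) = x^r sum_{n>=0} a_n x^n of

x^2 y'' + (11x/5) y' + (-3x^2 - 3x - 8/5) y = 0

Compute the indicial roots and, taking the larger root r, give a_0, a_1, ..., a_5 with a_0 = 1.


Write in Frobenius form y'' + (p(x)/x) y' + (q(x)/x^2) y = 0:
  p(x) = 11/5,  q(x) = -3x^2 - 3x - 8/5.
Indicial equation: r(r-1) + (11/5) r + (-8/5) = 0 -> roots r_1 = 4/5, r_2 = -2.
Take r = r_1 = 4/5. Let y(x) = x^r sum_{n>=0} a_n x^n with a_0 = 1.
Substitute y = x^r sum a_n x^n and match x^{r+n}. The recurrence is
  D(n) a_n - 3 a_{n-1} - 3 a_{n-2} = 0,  where D(n) = (r+n)(r+n-1) + (11/5)(r+n) + (-8/5).
  a_n = [3 a_{n-1} + 3 a_{n-2}] / D(n).
Since the indicial polynomial factors as (r - r_1)(r - r_2), D(n) = (r_1 + n - r_1)(r_1 + n - r_2) = n(n + 14/5).
Evaluating step by step (a_0 = 1):
  n = 1: D(1) = 1(1 + 14/5) = 19/5; numerator = 3(1) = 3; a_1 = (3)/(19/5) = 15/19
  n = 2: D(2) = 2(2 + 14/5) = 48/5; numerator = 3(15/19) + 3(1) = 102/19; a_2 = (102/19)/(48/5) = 85/152
  n = 3: D(3) = 3(3 + 14/5) = 87/5; numerator = 3(85/152) + 3(15/19) = 615/152; a_3 = (615/152)/(87/5) = 1025/4408
  n = 4: D(4) = 4(4 + 14/5) = 136/5; numerator = 3(1025/4408) + 3(85/152) = 5235/2204; a_4 = (5235/2204)/(136/5) = 26175/299744
  n = 5: D(5) = 5(5 + 14/5) = 39; numerator = 3(26175/299744) + 3(1025/4408) = 287625/299744; a_5 = (287625/299744)/(39) = 7375/299744

r = 4/5; a_0 = 1; a_1 = 15/19; a_2 = 85/152; a_3 = 1025/4408; a_4 = 26175/299744; a_5 = 7375/299744


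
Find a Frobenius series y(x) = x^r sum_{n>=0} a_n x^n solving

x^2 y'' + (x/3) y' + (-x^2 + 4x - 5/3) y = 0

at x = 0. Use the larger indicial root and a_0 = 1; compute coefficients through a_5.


Write in Frobenius form y'' + (p(x)/x) y' + (q(x)/x^2) y = 0:
  p(x) = 1/3,  q(x) = -x^2 + 4x - 5/3.
Indicial equation: r(r-1) + (1/3) r + (-5/3) = 0 -> roots r_1 = 5/3, r_2 = -1.
Take r = r_1 = 5/3. Let y(x) = x^r sum_{n>=0} a_n x^n with a_0 = 1.
Substitute y = x^r sum a_n x^n and match x^{r+n}. The recurrence is
  D(n) a_n + 4 a_{n-1} - 1 a_{n-2} = 0,  where D(n) = (r+n)(r+n-1) + (1/3)(r+n) + (-5/3).
  a_n = [-4 a_{n-1} + 1 a_{n-2}] / D(n).
Since the indicial polynomial factors as (r - r_1)(r - r_2), D(n) = (r_1 + n - r_1)(r_1 + n - r_2) = n(n + 8/3).
Evaluating step by step (a_0 = 1):
  n = 1: D(1) = 1(1 + 8/3) = 11/3; numerator = -4(1) = -4; a_1 = (-4)/(11/3) = -12/11
  n = 2: D(2) = 2(2 + 8/3) = 28/3; numerator = -4(-12/11) + 1(1) = 59/11; a_2 = (59/11)/(28/3) = 177/308
  n = 3: D(3) = 3(3 + 8/3) = 17; numerator = -4(177/308) + 1(-12/11) = -261/77; a_3 = (-261/77)/(17) = -261/1309
  n = 4: D(4) = 4(4 + 8/3) = 80/3; numerator = -4(-261/1309) + 1(177/308) = 7185/5236; a_4 = (7185/5236)/(80/3) = 4311/83776
  n = 5: D(5) = 5(5 + 8/3) = 115/3; numerator = -4(4311/83776) + 1(-261/1309) = -8487/20944; a_5 = (-8487/20944)/(115/3) = -1107/104720

r = 5/3; a_0 = 1; a_1 = -12/11; a_2 = 177/308; a_3 = -261/1309; a_4 = 4311/83776; a_5 = -1107/104720


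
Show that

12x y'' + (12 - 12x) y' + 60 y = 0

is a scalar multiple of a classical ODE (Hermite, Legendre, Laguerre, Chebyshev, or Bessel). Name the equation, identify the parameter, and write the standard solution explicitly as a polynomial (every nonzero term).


All three coefficients share the factor 12; dividing through by 12 gives  x y'' + (1 - x) y' + 5 y = 0.
This matches the Laguerre equation x y'' + (1 - x) y' + n y = 0 with n = 5; the polynomial solution is L_5(x).
With y = sum_k a_k x^k, matching x^k gives (k+1)k a_{k+1} + (k+1) a_{k+1} - k a_k + n a_k = 0, i.e. (k+1)^2 a_{k+1} = (k - n) a_k = (k - 5) a_k. The right side vanishes at k = 5, so the series terminates at degree 5.
Standard normalization L_n(0) = 1 gives a_0 = 1. Work upward with a_{k+1} = (k - 5) a_k / (k+1)^2:
  a_1 = (0 - 5)(1) / 1^2 = -5/1 = -5
  a_2 = (1 - 5)(-5) / 2^2 = 20/4 = 5
  a_3 = (2 - 5)(5) / 3^2 = -15/9 = -5/3
  a_4 = (3 - 5)(-5/3) / 4^2 = (10/3)/16 = 5/24
  a_5 = (4 - 5)(5/24) / 5^2 = (-5/24)/25 = -1/120
Hence L_5(x) = -x^5/120 + 5 x^4/24 - 5 x^3/3 + 5 x^2 - 5 x + 1.

L_5(x); series = -x^5/120 + 5 x^4/24 - 5 x^3/3 + 5 x^2 - 5 x + 1


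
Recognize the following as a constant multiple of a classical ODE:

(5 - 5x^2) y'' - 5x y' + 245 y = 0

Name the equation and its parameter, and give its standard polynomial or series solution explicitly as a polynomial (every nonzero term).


All three coefficients share the factor 5; dividing through by 5 gives  (1 - x^2) y'' - x y' + 49 y = 0.
This matches the Chebyshev equation (1 - x^2) y'' - x y' + n^2 y = 0 (note the -x y' term, not -2x y') with n^2 = 49, so n = 7; the polynomial solution is T_7(x).
With y = sum_k a_k x^k, matching x^k gives (k+2)(k+1) a_{k+2} = (k^2 - n^2) a_k = (k - 7)(k + 7) a_k. The right side vanishes at k = 7, so the series with the parity of 7 terminates at degree 7.
Standard normalization: leading coefficient of T_n is 2^(n-1), so a_7 = 2^6 = 64. Work downward with a_k = (k+1)(k+2) a_{k+2} / ((k - 7)(k + 7)):
  a_5 = (6)(7)(64) / ((5 - 7)(5 + 7)) = 2688/(-24) = -112
  a_3 = (4)(5)(-112) / ((3 - 7)(3 + 7)) = -2240/(-40) = 56
  a_1 = (2)(3)(56) / ((1 - 7)(1 + 7)) = 336/(-48) = -7
Hence T_7(x) = 64 x^7 - 112 x^5 + 56 x^3 - 7 x.

T_7(x); series = 64 x^7 - 112 x^5 + 56 x^3 - 7 x


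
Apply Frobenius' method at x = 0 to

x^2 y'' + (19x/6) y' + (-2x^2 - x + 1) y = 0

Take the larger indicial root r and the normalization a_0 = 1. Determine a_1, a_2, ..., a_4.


Write in Frobenius form y'' + (p(x)/x) y' + (q(x)/x^2) y = 0:
  p(x) = 19/6,  q(x) = -2x^2 - x + 1.
Indicial equation: r(r-1) + (19/6) r + (1) = 0 -> roots r_1 = -2/3, r_2 = -3/2.
Take r = r_1 = -2/3. Let y(x) = x^r sum_{n>=0} a_n x^n with a_0 = 1.
Substitute y = x^r sum a_n x^n and match x^{r+n}. The recurrence is
  D(n) a_n - 1 a_{n-1} - 2 a_{n-2} = 0,  where D(n) = (r+n)(r+n-1) + (19/6)(r+n) + (1).
  a_n = [1 a_{n-1} + 2 a_{n-2}] / D(n).
Since the indicial polynomial factors as (r - r_1)(r - r_2), D(n) = (r_1 + n - r_1)(r_1 + n - r_2) = n(n + 5/6).
Evaluating step by step (a_0 = 1):
  n = 1: D(1) = 1(1 + 5/6) = 11/6; numerator = 1(1) = 1; a_1 = (1)/(11/6) = 6/11
  n = 2: D(2) = 2(2 + 5/6) = 17/3; numerator = 1(6/11) + 2(1) = 28/11; a_2 = (28/11)/(17/3) = 84/187
  n = 3: D(3) = 3(3 + 5/6) = 23/2; numerator = 1(84/187) + 2(6/11) = 288/187; a_3 = (288/187)/(23/2) = 576/4301
  n = 4: D(4) = 4(4 + 5/6) = 58/3; numerator = 1(576/4301) + 2(84/187) = 4440/4301; a_4 = (4440/4301)/(58/3) = 6660/124729

r = -2/3; a_0 = 1; a_1 = 6/11; a_2 = 84/187; a_3 = 576/4301; a_4 = 6660/124729


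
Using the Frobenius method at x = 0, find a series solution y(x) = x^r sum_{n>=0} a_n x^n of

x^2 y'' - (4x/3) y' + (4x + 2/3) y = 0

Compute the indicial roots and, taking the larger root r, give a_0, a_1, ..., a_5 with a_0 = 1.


Write in Frobenius form y'' + (p(x)/x) y' + (q(x)/x^2) y = 0:
  p(x) = -4/3,  q(x) = 4x + 2/3.
Indicial equation: r(r-1) + (-4/3) r + (2/3) = 0 -> roots r_1 = 2, r_2 = 1/3.
Take r = r_1 = 2. Let y(x) = x^r sum_{n>=0} a_n x^n with a_0 = 1.
Substitute y = x^r sum a_n x^n and match x^{r+n}. The recurrence is
  D(n) a_n + 4 a_{n-1} = 0,  where D(n) = (r+n)(r+n-1) + (-4/3)(r+n) + (2/3).
  a_n = -4 / D(n) * a_{n-1}.
Since the indicial polynomial factors as (r - r_1)(r - r_2), D(n) = (r_1 + n - r_1)(r_1 + n - r_2) = n(n + 5/3).
Evaluating step by step (a_0 = 1):
  n = 1: D(1) = 1(1 + 5/3) = 8/3; numerator = -4(1) = -4; a_1 = (-4)/(8/3) = -3/2
  n = 2: D(2) = 2(2 + 5/3) = 22/3; numerator = -4(-3/2) = 6; a_2 = (6)/(22/3) = 9/11
  n = 3: D(3) = 3(3 + 5/3) = 14; numerator = -4(9/11) = -36/11; a_3 = (-36/11)/(14) = -18/77
  n = 4: D(4) = 4(4 + 5/3) = 68/3; numerator = -4(-18/77) = 72/77; a_4 = (72/77)/(68/3) = 54/1309
  n = 5: D(5) = 5(5 + 5/3) = 100/3; numerator = -4(54/1309) = -216/1309; a_5 = (-216/1309)/(100/3) = -162/32725

r = 2; a_0 = 1; a_1 = -3/2; a_2 = 9/11; a_3 = -18/77; a_4 = 54/1309; a_5 = -162/32725


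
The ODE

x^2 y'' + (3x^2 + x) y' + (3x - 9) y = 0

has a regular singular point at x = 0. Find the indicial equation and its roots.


Divide by x^2 to reach normal form y'' + P_1(x) y' + P_2(x) y = 0 with P_1(x) = 3 + 1/x and P_2(x) = 3/x - 9/x^2.
x = 0 is a singular point because the y'-coefficient 3 + 1/x has a pole at x = 0 and the y-coefficient 3/x - 9/x^2 has a pole at x = 0.
It is a regular singular point because x P_1(x) = p(x) = 3x + 1 and x^2 P_2(x) = q(x) = 3x - 9 are polynomials, hence analytic at x = 0.
p(0) = 1,  q(0) = -9.
Indicial equation: r(r-1) + p(0) r + q(0) = 0, i.e. r^2 + (p(0) - 1) r + q(0) = 0, i.e. r^2 - 9 = 0.
Discriminant: (0)^2 - 4(-9) = 36, so r = (0 ± 6)/2.
Solving: r_1 = 3, r_2 = -3.

indicial: r^2 - 9 = 0; roots r_1 = 3, r_2 = -3


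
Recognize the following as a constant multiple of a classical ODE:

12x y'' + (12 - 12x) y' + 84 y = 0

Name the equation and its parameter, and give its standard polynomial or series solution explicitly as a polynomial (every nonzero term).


All three coefficients share the factor 12; dividing through by 12 gives  x y'' + (1 - x) y' + 7 y = 0.
This matches the Laguerre equation x y'' + (1 - x) y' + n y = 0 with n = 7; the polynomial solution is L_7(x).
With y = sum_k a_k x^k, matching x^k gives (k+1)k a_{k+1} + (k+1) a_{k+1} - k a_k + n a_k = 0, i.e. (k+1)^2 a_{k+1} = (k - n) a_k = (k - 7) a_k. The right side vanishes at k = 7, so the series terminates at degree 7.
Standard normalization L_n(0) = 1 gives a_0 = 1. Work upward with a_{k+1} = (k - 7) a_k / (k+1)^2:
  a_1 = (0 - 7)(1) / 1^2 = -7/1 = -7
  a_2 = (1 - 7)(-7) / 2^2 = 42/4 = 21/2
  a_3 = (2 - 7)(21/2) / 3^2 = (-105/2)/9 = -35/6
  a_4 = (3 - 7)(-35/6) / 4^2 = (70/3)/16 = 35/24
  a_5 = (4 - 7)(35/24) / 5^2 = (-35/8)/25 = -7/40
  a_6 = (5 - 7)(-7/40) / 6^2 = (7/20)/36 = 7/720
  a_7 = (6 - 7)(7/720) / 7^2 = (-7/720)/49 = -1/5040
Hence L_7(x) = -x^7/5040 + 7 x^6/720 - 7 x^5/40 + 35 x^4/24 - 35 x^3/6 + 21 x^2/2 - 7 x + 1.

L_7(x); series = -x^7/5040 + 7 x^6/720 - 7 x^5/40 + 35 x^4/24 - 35 x^3/6 + 21 x^2/2 - 7 x + 1
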